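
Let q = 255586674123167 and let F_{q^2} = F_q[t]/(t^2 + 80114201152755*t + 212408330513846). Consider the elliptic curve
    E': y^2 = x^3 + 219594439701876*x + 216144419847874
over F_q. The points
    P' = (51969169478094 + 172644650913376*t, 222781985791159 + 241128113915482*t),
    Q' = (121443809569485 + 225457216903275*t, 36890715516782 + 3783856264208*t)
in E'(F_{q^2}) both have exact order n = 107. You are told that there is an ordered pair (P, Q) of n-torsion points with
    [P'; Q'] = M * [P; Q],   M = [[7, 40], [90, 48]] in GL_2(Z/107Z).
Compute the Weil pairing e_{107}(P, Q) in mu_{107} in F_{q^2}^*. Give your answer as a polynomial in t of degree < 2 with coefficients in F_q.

46662822409048 + 183758320065132*t

The 107-Weil pairing on E[107] over F_{255586674123167} is alternating-bilinear: e_{107}(P',Q') = e_{107}(P,Q)^det(M).
det M = 7*48 - 40*90 = -3264 = 53 (mod 107); 53^{-1} = 105 (mod 107).
Build f_{107,P'} and f_{107,Q'} via the 7-bit ladder of 107=1101011_2; evaluate at shifted divisors; quotient in F_{255586674123167^2}.
e_{107}(P',Q') = 8507235819241 + 53047875800671*t.
Raise to 105: e(P,Q) = 46662822409048 + 183758320065132*t in mu_{107}.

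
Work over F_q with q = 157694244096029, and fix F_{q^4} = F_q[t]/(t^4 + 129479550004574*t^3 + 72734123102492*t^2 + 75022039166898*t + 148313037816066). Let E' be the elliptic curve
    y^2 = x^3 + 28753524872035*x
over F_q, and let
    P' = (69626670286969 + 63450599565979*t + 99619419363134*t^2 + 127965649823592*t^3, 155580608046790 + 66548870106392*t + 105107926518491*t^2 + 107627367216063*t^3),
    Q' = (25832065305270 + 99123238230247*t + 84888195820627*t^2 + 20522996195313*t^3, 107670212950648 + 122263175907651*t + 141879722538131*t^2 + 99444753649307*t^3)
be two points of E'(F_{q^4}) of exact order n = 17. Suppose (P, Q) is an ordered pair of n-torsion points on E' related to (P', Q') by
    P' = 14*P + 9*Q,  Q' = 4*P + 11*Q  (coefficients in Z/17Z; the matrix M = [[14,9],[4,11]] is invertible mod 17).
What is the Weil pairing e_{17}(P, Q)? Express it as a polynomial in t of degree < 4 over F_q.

50109594768179 + 151461865814328*t + 26596867928767*t^2 + 22393223451578*t^3

Alternating bilinearity on E[17] (values in mu_{17} in F_{157694244096029^4}) gives e(P',Q') = e(P,Q)^det(M).
So e_{17}(P,Q) = e_{17}(P',Q')^{16}, since 16*16 = 1 mod 17.
5-bit Miller (10001) on E'/F_{157694244096029} with a'=28753524872035, b'=0: accumulate tangent/chord ratios at Q'+S and P'+S'.
So e_{17}(P',Q') = 148260863951759 + 131452085574798*t + 109298969426049*t^2 + 115166702964093*t^3.
e_{17}(P,Q) = (148260863951759 + 131452085574798*t + 109298969426049*t^2 + 115166702964093*t^3)^{16} = 50109594768179 + 151461865814328*t + 26596867928767*t^2 + 22393223451578*t^3.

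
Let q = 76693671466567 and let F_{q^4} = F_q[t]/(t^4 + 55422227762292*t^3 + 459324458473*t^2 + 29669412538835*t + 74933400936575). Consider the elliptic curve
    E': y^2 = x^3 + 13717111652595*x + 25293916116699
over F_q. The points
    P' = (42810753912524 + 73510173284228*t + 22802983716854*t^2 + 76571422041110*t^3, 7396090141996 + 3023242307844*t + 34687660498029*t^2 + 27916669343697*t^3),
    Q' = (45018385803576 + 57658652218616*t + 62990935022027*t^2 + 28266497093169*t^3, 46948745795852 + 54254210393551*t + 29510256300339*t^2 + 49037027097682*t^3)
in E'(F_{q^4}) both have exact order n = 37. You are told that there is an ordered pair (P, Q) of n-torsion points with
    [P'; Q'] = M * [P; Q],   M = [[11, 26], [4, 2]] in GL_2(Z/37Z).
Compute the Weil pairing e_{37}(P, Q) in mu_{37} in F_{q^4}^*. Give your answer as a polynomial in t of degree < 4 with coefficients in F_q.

e_{37}(aP+bQ,cP+dQ) = e_{37}(P,Q)^(ad-bc); with (a,b,c,d)=(11,26,4,2) this gives the det-37 law.
det M = 11*2 - 26*4 = -82 = 29 (mod 37); 29^{-1} = 23 (mod 37).
Miller loop for e_{37} over F_{76693671466567^4}: bits of 37 = 100101; 5 double steps + 2 add steps, l/v at each.
Miller gives e_{37}(P',Q') = 21487176152268 + 75025223418991*t + 16837458128694*t^2 + 20949809928853*t^3 in F_{76693671466567^4}.
Raise to 23: e(P,Q) = 48224490217874 + 59941939932310*t + 66887940323041*t^2 + 67645037760451*t^3 in mu_{37}.

48224490217874 + 59941939932310*t + 66887940323041*t^2 + 67645037760451*t^3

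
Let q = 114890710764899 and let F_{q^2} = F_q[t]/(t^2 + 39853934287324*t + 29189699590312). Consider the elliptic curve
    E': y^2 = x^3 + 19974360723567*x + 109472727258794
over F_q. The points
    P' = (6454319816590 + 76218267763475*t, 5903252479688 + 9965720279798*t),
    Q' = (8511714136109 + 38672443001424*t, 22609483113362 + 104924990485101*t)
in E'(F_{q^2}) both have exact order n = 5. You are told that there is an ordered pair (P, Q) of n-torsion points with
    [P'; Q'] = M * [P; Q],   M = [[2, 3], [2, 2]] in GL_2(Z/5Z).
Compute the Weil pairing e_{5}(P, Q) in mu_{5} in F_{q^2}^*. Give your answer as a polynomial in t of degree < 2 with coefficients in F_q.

The 5-Weil pairing on E[5] over F_{114890710764899} is alternating-bilinear: e_{5}(P',Q') = e_{5}(P,Q)^det(M).
So e_{5}(P,Q) = e_{5}(P',Q')^{2}, since 3*2 = 1 mod 5.
3-bit Miller (101) on E'/F_{114890710764899} with a'=19974360723567, b'=109472727258794: accumulate tangent/chord ratios at Q'+S and P'+S'.
f_P(D_Q)/f_Q(D_P) = 94589966284863 + 29615611806486*t.
Finally e_{5}(P,Q) = 12522817162435 + 64906822983199*t.

12522817162435 + 64906822983199*t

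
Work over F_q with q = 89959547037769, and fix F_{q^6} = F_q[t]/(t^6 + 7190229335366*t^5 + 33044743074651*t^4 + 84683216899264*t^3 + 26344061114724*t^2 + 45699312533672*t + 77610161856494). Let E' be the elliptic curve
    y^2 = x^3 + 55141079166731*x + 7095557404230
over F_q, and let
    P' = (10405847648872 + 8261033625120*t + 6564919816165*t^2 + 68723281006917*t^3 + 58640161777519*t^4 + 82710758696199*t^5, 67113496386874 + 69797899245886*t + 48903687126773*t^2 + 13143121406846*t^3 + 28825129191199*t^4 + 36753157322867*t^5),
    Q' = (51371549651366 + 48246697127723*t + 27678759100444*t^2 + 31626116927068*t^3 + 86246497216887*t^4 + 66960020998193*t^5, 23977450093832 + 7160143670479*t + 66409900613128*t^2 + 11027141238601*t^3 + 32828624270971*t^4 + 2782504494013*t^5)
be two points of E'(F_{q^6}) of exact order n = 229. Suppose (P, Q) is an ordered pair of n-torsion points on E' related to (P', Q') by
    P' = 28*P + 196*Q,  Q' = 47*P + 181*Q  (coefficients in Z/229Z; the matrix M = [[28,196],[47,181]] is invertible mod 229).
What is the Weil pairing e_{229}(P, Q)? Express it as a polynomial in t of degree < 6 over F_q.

e_{229}(aP+bQ,cP+dQ) = e_{229}(P,Q)^(ad-bc); with (a,b,c,d)=(28,196,47,181) this gives the det-229 law.
Inverting 207 mod 229: 52. Thus e_{229}(P,Q) = e(P',Q')^{52}.
n = 229 = (11100101)_2 (8 bits, wt 5); accumulate f_{229,P'}(Q'+S)/f_{229,P'}(S) along the 7-step ladder.
The quotient is 88014413929438 + 61246231464085*t + 38864976717459*t^2 + 31003664315487*t^3 + 32845573386344*t^4 + 66081888043277*t^5.
Finally e_{229}(P,Q) = 59156669552547 + 46617720342946*t + 55038863085836*t^2 + 12501724143873*t^3 + 53764979735472*t^4 + 57721762233682*t^5.

59156669552547 + 46617720342946*t + 55038863085836*t^2 + 12501724143873*t^3 + 53764979735472*t^4 + 57721762233682*t^5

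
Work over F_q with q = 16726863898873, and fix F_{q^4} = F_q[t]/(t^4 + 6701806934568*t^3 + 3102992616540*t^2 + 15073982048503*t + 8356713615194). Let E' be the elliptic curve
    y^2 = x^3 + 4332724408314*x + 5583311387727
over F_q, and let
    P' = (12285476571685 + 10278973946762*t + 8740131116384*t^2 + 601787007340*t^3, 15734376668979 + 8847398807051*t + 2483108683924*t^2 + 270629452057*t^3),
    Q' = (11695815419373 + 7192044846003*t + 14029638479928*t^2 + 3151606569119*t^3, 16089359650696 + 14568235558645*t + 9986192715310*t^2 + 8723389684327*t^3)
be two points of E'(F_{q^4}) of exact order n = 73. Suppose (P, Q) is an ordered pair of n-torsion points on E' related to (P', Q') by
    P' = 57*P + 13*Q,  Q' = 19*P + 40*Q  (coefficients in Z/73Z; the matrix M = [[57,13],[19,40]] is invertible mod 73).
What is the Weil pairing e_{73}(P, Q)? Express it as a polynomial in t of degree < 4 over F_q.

Alternating bilinearity on E[73] (values in mu_{73} in F_{16726863898873^4}) gives e(P',Q') = e(P,Q)^det(M).
Hence e(P,Q) = e(P',Q')^{53} where 53 = 62^{-1} mod 73.
n = 73 = (1001001)_2 (7 bits, wt 3); accumulate f_{73,P'}(Q'+S)/f_{73,P'}(S) along the 6-step ladder.
The quotient is 7658373459572 + 14902472169876*t + 16279125171955*t^2 + 7851127128611*t^3.
Finally e_{73}(P,Q) = 6301036530810 + 8489887381061*t + 5680936236762*t^2 + 8873971202352*t^3.

6301036530810 + 8489887381061*t + 5680936236762*t^2 + 8873971202352*t^3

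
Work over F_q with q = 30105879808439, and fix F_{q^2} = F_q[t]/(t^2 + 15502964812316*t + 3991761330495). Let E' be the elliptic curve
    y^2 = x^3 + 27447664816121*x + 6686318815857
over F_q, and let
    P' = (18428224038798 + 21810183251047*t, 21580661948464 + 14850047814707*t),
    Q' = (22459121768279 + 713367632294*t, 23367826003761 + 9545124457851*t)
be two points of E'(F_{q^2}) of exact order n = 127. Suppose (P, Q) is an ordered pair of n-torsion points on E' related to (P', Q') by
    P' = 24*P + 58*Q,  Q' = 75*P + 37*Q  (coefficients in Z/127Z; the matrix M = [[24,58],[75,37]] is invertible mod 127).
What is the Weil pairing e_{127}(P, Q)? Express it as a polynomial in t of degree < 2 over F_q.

10584621866014 + 1514261349468*t

e_{127} is bilinear + alternating on E[127], so e_{127}(24*P + 58*Q, 75*P + 37*Q) = e_{127}(P,Q)^(24*37-58*75).
det M = 24*37 - 58*75 = -3462 = 94 (mod 127); 94^{-1} = 50 (mod 127).
Run Miller on y^2=x^3+27447664816121*x+6686318815857 over F_{30105879808439}: ladder 1111111 (7 bits); e = f_P(D_Q)/f_Q(D_P).
The quotient is 11737197066004 + 28158367625745*t.
Hence e(P,Q) = 10584621866014 + 1514261349468*t in F_{30105879808439^2}^*.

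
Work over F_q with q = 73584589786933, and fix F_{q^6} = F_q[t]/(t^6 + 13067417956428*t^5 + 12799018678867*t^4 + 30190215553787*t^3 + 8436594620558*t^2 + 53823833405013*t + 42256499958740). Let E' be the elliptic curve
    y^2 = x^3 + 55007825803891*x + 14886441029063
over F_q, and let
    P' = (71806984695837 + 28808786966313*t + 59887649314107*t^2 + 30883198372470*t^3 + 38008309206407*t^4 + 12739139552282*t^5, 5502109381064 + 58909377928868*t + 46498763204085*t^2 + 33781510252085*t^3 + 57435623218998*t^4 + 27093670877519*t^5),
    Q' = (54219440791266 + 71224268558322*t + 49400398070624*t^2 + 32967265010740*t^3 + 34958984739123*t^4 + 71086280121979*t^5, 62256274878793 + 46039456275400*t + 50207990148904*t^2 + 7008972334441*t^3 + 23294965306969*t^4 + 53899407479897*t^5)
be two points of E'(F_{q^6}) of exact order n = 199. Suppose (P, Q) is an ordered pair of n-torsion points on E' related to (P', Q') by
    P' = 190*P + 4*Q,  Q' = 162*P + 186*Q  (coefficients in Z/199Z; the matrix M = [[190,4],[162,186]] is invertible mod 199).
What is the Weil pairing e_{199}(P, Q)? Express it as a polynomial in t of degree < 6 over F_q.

e_{199}(aP+bQ,cP+dQ) = e_{199}(P,Q)^(ad-bc); with (a,b,c,d)=(190,4,162,186) this gives the det-199 law.
det M = 190*186 - 4*162 = 34692 = 66 (mod 199); 66^{-1} = 196 (mod 199).
Run Miller on y^2=x^3+55007825803891*x+14886441029063 over F_{73584589786933}: ladder 11000111 (8 bits); e = f_P(D_Q)/f_Q(D_P).
e_{199}(P',Q') = 47802283566732 + 36401727759550*t + 27793769465817*t^2 + 509651015051*t^3 + 33501231301045*t^4 + 43662024216638*t^5.
e_{199}(P,Q) = (47802283566732 + 36401727759550*t + 27793769465817*t^2 + 509651015051*t^3 + 33501231301045*t^4 + 43662024216638*t^5)^{196} = 46415269710750 + 1873777546582*t + 59285420509888*t^2 + 744391726661*t^3 + 71399270329691*t^4 + 24489011264106*t^5.

46415269710750 + 1873777546582*t + 59285420509888*t^2 + 744391726661*t^3 + 71399270329691*t^4 + 24489011264106*t^5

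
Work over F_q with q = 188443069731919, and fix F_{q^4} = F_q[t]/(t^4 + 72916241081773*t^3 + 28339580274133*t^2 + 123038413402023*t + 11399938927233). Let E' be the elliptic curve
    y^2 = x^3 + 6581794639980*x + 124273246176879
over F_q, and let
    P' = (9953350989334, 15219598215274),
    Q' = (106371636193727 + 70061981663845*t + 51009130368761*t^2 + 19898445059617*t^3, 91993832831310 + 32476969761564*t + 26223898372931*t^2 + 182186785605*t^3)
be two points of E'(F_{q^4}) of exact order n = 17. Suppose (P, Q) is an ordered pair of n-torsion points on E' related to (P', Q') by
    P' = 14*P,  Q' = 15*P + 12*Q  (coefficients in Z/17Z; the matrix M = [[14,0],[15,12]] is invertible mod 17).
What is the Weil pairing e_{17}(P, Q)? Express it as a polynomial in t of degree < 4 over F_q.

Since e_{17}(P,P)=e_{17}(Q,Q)=1 and e_{17}(Q,P)=e_{17}(P,Q)^{-1}, expanding e_{17}(14*P,15*P + 12*Q) leaves e(P,Q)^det(M).
det(M) mod 17 = 15; its inverse in (Z/17)^* is 8 (check: 15*8 mod 17 = 1).
Build f_{17,P'} and f_{17,Q'} via the 5-bit ladder of 17=10001_2; evaluate at shifted divisors; quotient in F_{188443069731919^4}.
So e_{17}(P',Q') = 140033192171037 + 129350995891893*t + 158220702280222*t^2 + 61914998561324*t^3.
Raise to 8: e(P,Q) = 75329074769041 + 167783486503083*t + 148393290911070*t^2 + 87946339150853*t^3 in mu_{17}.

75329074769041 + 167783486503083*t + 148393290911070*t^2 + 87946339150853*t^3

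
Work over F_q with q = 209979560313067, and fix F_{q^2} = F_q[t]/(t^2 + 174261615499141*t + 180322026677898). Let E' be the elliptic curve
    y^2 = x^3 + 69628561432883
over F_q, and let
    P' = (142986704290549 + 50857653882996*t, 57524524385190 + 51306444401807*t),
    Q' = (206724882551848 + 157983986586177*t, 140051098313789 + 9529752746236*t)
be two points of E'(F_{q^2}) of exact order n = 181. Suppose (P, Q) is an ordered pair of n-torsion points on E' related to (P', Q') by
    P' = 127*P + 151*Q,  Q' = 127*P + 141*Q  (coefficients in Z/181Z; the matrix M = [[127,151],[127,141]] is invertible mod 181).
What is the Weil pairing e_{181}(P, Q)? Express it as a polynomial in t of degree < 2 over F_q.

173934369426686 + 72167006650039*t

The 181-Weil pairing on E[181] over F_{209979560313067} is alternating-bilinear: e_{181}(P',Q') = e_{181}(P,Q)^det(M).
det(M) mod 181 = 178; its inverse in (Z/181)^* is 60 (check: 178*60 mod 181 = 1).
n = 181 = (10110101)_2 (8 bits, wt 5); accumulate f_{181,P'}(Q'+S)/f_{181,P'}(S) along the 7-step ladder.
Miller gives e_{181}(P',Q') = 60581908618458 + 53314862954426*t in F_{209979560313067^2}.
(60581908618458 + 53314862954426*t)^{60} mod (209979560313067,f) = 173934369426686 + 72167006650039*t.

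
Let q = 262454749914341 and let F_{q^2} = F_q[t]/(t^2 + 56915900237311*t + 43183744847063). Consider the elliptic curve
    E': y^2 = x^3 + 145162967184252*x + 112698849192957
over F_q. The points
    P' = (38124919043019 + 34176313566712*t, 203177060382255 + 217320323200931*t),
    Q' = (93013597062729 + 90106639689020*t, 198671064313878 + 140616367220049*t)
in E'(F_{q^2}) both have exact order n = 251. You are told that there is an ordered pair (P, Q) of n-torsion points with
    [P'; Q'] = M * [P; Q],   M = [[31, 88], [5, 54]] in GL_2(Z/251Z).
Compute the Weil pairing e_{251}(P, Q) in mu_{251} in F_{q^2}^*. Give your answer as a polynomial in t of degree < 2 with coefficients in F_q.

Since e_{251}(P,P)=e_{251}(Q,Q)=1 and e_{251}(Q,P)=e_{251}(P,Q)^{-1}, expanding e_{251}(31*P + 88*Q,5*P + 54*Q) leaves e(P,Q)^det(M).
31*54 - 88*5 = 1234; reduced mod 251: det = 230, inverse 239.
Run Miller on y^2=x^3+145162967184252*x+112698849192957 over F_{262454749914341}: ladder 11111011 (8 bits); e = f_P(D_Q)/f_Q(D_P).
e_{251}(P',Q') = 62569933177461 + 180102962985784*t.
Raise to 239: e(P,Q) = 260392827226258 + 92070301559899*t in mu_{251}.

260392827226258 + 92070301559899*t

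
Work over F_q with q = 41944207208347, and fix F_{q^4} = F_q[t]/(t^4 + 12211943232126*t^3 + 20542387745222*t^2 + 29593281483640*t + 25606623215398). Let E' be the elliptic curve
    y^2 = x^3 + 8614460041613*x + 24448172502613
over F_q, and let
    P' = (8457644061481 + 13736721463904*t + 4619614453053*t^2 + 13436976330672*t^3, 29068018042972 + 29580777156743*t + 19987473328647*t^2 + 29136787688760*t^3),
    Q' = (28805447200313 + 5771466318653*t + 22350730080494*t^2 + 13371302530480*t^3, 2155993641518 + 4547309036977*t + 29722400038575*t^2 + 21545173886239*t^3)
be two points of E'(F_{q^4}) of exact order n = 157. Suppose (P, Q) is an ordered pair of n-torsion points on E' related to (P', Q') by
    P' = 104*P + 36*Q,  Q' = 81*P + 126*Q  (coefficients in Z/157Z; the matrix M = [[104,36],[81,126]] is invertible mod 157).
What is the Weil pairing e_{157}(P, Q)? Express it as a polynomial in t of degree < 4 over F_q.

39768729903782 + 29422504942493*t + 22608348773491*t^2 + 21537593990334*t^3

The 157-Weil pairing on E[157] over F_{41944207208347} is alternating-bilinear: e_{157}(P',Q') = e_{157}(P,Q)^det(M).
det(M) mod 157 = 140; its inverse in (Z/157)^* is 120 (check: 140*120 mod 157 = 1).
Double-and-add over 10011101: 8-1 doublings, 5-1 additions; each step l_{T,T}/v_{2T} or l_{T,P'}/v at Q'+S for random S.
So e_{157}(P',Q') = 31775280545955 + 13305314088562*t + 38998615001285*t^2 + 4830095459250*t^3.
Hence e(P,Q) = 39768729903782 + 29422504942493*t + 22608348773491*t^2 + 21537593990334*t^3 in F_{41944207208347^4}^*.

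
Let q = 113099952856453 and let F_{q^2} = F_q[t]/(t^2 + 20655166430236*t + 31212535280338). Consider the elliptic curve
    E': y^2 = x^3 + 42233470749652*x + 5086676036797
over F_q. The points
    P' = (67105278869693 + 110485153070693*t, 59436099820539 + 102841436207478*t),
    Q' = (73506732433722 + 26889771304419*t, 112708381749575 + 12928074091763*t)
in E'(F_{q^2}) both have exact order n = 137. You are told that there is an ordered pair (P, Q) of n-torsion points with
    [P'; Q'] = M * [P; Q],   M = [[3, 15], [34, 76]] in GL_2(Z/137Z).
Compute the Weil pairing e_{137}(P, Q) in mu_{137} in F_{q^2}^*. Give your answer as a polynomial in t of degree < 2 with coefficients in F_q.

92109429036895 + 34964059648982*t

e_{137} is bilinear + alternating on E[137], so e_{137}(3*P + 15*Q, 34*P + 76*Q) = e_{137}(P,Q)^(3*76-15*34).
3*76 - 15*34 = -282; reduced mod 137: det = 129, inverse 17.
Build f_{137,P'} and f_{137,Q'} via the 8-bit ladder of 137=10001001_2; evaluate at shifted divisors; quotient in F_{113099952856453^2}.
e_{137}(P',Q') = 48054549054609 + 78163717190999*t.
Raise to 17: e(P,Q) = 92109429036895 + 34964059648982*t in mu_{137}.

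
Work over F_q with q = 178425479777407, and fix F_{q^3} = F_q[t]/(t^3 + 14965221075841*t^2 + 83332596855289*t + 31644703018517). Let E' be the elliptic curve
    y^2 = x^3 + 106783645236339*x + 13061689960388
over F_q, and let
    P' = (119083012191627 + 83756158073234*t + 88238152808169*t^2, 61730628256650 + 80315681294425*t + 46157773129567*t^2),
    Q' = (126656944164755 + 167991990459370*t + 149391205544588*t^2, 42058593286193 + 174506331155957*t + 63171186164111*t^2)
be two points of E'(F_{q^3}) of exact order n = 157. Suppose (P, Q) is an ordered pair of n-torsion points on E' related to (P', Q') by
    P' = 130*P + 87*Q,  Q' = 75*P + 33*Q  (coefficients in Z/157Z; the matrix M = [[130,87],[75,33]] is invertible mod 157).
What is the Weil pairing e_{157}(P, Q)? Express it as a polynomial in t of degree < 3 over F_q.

Under M = [[130,87],[75,33]] in GL_2(Z/157), e_{157}(P',Q') = e_{157}(P,Q)^(130*33-87*75 mod 157).
130*33 - 87*75 = -2235; reduced mod 157: det = 120, inverse 140.
n = 157 = (10011101)_2 (8 bits, wt 5); accumulate f_{157,P'}(Q'+S)/f_{157,P'}(S) along the 7-step ladder.
The quotient is 160180696055020 + 175726537912332*t + 62281665312936*t^2.
e_{157}(P,Q) = (160180696055020 + 175726537912332*t + 62281665312936*t^2)^{140} = 77004909334830 + 120489527796276*t + 8223043435953*t^2.

77004909334830 + 120489527796276*t + 8223043435953*t^2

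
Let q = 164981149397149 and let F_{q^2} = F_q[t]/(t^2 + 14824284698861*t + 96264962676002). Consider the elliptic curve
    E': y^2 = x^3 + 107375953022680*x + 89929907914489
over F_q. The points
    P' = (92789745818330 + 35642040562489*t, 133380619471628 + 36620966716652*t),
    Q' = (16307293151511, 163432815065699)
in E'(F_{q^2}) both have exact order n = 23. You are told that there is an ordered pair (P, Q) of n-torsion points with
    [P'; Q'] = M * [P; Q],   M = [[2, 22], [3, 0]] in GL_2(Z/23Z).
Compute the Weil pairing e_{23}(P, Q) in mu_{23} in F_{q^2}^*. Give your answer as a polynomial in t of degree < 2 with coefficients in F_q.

Since e_{23}(P,P)=e_{23}(Q,Q)=1 and e_{23}(Q,P)=e_{23}(P,Q)^{-1}, expanding e_{23}(2*P + 22*Q,3*P) leaves e(P,Q)^det(M).
det M = 2*0 - 22*3 = -66 = 3 (mod 23); 3^{-1} = 8 (mod 23).
Build f_{23,P'} and f_{23,Q'} via the 5-bit ladder of 23=10111_2; evaluate at shifted divisors; quotient in F_{164981149397149^2}.
So e_{23}(P',Q') = 56911712764393 + 71508736978364*t.
Raise to 8: e(P,Q) = 122822793858343 + 82434642335041*t in mu_{23}.

122822793858343 + 82434642335041*t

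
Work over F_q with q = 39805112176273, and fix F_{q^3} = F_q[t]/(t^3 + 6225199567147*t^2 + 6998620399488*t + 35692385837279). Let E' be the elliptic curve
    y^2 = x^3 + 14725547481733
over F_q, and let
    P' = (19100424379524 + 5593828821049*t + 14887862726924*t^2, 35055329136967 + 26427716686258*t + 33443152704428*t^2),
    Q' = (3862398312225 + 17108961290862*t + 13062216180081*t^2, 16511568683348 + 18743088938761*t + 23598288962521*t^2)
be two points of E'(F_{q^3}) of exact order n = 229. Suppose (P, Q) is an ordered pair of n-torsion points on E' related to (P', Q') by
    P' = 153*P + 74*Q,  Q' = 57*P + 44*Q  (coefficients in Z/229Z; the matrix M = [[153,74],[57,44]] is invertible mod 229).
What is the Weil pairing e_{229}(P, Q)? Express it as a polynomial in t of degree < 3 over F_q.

Under M = [[153,74],[57,44]] in GL_2(Z/229), e_{229}(P',Q') = e_{229}(P,Q)^(153*44-74*57 mod 229).
So e_{229}(P,Q) = e_{229}(P',Q')^{183}, since 224*183 = 1 mod 229.
8-bit Miller (11100101) on E'/F_{39805112176273} with a'=0, b'=14725547481733: accumulate tangent/chord ratios at Q'+S and P'+S'.
The quotient is 32610581209545 + 2596063162030*t + 24474105752337*t^2.
Finally e_{229}(P,Q) = 6532492222559 + 32045529430160*t + 12954350730766*t^2.

6532492222559 + 32045529430160*t + 12954350730766*t^2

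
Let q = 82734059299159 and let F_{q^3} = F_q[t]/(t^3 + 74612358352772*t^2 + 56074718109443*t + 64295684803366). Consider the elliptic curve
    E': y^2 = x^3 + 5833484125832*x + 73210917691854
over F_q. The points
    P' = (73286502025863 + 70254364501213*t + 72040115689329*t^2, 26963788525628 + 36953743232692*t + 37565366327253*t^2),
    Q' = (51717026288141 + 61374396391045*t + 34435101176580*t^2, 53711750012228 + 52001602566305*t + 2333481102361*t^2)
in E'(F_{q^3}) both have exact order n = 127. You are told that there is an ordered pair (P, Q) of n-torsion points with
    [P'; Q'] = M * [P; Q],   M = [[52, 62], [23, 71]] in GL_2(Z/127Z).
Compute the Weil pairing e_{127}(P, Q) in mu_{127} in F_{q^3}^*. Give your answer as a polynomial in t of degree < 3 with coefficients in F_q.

43890750254671 + 22341435054861*t + 66649345475134*t^2

The 127-Weil pairing on E[127] over F_{82734059299159} is alternating-bilinear: e_{127}(P',Q') = e_{127}(P,Q)^det(M).
So e_{127}(P,Q) = e_{127}(P',Q')^{19}, since 107*19 = 1 mod 127.
Run Miller on y^2=x^3+5833484125832*x+73210917691854 over F_{82734059299159}: ladder 1111111 (7 bits); e = f_P(D_Q)/f_Q(D_P).
e_{127}(P',Q') = 74068565141695 + 31912867521376*t + 2828104493003*t^2.
Thus e_{127}(P,Q) = 43890750254671 + 22341435054861*t + 66649345475134*t^2.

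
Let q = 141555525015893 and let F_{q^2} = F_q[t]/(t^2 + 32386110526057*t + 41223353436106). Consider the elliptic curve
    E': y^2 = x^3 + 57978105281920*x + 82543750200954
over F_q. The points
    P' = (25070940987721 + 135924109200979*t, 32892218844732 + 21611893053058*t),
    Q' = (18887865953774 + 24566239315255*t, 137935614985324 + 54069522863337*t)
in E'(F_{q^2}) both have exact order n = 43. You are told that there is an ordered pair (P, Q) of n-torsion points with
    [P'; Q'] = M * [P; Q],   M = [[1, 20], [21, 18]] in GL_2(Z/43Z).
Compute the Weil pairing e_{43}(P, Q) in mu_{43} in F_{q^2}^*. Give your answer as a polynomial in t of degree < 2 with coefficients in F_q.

121748097844526 + 128444564740367*t

Since e_{43}(P,P)=e_{43}(Q,Q)=1 and e_{43}(Q,P)=e_{43}(P,Q)^{-1}, expanding e_{43}(1*P + 20*Q,21*P + 18*Q) leaves e(P,Q)^det(M).
Hence e(P,Q) = e(P',Q')^{20} where 20 = 28^{-1} mod 43.
Double-and-add over 101011: 6-1 doublings, 4-1 additions; each step l_{T,T}/v_{2T} or l_{T,P'}/v at Q'+S for random S.
f_P(D_Q)/f_Q(D_P) = 112026754654441 + 89137492851762*t.
(112026754654441 + 89137492851762*t)^{20} mod (141555525015893,f) = 121748097844526 + 128444564740367*t.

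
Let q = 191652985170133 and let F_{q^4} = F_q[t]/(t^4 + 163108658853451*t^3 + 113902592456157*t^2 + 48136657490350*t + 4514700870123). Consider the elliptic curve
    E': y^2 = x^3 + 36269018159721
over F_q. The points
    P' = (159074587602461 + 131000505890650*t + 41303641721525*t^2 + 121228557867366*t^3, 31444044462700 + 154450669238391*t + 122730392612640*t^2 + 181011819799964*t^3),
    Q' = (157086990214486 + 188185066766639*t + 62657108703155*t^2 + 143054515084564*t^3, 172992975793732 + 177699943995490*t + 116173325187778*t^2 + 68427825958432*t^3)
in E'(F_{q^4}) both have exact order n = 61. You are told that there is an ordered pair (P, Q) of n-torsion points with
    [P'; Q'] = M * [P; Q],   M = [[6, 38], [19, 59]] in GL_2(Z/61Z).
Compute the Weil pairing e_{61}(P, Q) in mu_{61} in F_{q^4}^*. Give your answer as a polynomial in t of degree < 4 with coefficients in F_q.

Since e_{61}(P,P)=e_{61}(Q,Q)=1 and e_{61}(Q,P)=e_{61}(P,Q)^{-1}, expanding e_{61}(6*P + 38*Q,19*P + 59*Q) leaves e(P,Q)^det(M).
det M = 6*59 - 38*19 = -368 = 59 (mod 61); 59^{-1} = 30 (mod 61).
Double-and-add over 111101: 6-1 doublings, 5-1 additions; each step l_{T,T}/v_{2T} or l_{T,P'}/v at Q'+S for random S.
Result: e(P',Q') = 2562490290712 + 77579359444653*t + 12126392505218*t^2 + 116331339488066*t^3.
Raise to 30: e(P,Q) = 88580729140714 + 23230881832518*t + 135689152852209*t^2 + 65559408563268*t^3 in mu_{61}.

88580729140714 + 23230881832518*t + 135689152852209*t^2 + 65559408563268*t^3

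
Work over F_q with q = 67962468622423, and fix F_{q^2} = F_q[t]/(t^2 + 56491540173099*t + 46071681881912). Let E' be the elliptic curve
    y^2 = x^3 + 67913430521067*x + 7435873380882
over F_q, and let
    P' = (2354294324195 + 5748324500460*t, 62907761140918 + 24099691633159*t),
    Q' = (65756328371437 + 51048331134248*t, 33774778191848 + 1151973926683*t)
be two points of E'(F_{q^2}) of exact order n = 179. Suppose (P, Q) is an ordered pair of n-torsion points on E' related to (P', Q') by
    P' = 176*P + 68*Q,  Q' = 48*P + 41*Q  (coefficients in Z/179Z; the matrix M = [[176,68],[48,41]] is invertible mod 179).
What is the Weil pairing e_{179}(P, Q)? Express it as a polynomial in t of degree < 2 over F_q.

27119228835509 + 13804289093846*t

The 179-Weil pairing on E[179] over F_{67962468622423} is alternating-bilinear: e_{179}(P',Q') = e_{179}(P,Q)^det(M).
Hence e(P,Q) = e(P',Q')^{64} where 64 = 14^{-1} mod 179.
Miller loop for e_{179} over F_{67962468622423^2}: bits of 179 = 10110011; 7 double steps + 4 add steps, l/v at each.
Result: e(P',Q') = 37986610646839 + 5976612054952*t.
Raise to 64: e(P,Q) = 27119228835509 + 13804289093846*t in mu_{179}.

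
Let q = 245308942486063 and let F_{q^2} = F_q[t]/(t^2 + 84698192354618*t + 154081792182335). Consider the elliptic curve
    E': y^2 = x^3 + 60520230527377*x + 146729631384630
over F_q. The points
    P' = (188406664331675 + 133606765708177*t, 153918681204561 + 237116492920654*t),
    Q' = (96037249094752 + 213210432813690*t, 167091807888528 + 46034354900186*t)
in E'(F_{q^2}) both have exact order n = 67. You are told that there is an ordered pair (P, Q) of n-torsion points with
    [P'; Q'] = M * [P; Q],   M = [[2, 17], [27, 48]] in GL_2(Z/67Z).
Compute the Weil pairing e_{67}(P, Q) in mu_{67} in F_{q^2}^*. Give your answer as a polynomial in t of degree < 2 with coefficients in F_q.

The 67-Weil pairing on E[67] over F_{245308942486063} is alternating-bilinear: e_{67}(P',Q') = e_{67}(P,Q)^det(M).
Inverting 39 mod 67: 55. Thus e_{67}(P,Q) = e(P',Q')^{55}.
Build f_{67,P'} and f_{67,Q'} via the 7-bit ladder of 67=1000011_2; evaluate at shifted divisors; quotient in F_{245308942486063^2}.
Result: e(P',Q') = 64052498461904 + 49396591478172*t.
Finally e_{67}(P,Q) = 219365718879670 + 56353356235199*t.

219365718879670 + 56353356235199*t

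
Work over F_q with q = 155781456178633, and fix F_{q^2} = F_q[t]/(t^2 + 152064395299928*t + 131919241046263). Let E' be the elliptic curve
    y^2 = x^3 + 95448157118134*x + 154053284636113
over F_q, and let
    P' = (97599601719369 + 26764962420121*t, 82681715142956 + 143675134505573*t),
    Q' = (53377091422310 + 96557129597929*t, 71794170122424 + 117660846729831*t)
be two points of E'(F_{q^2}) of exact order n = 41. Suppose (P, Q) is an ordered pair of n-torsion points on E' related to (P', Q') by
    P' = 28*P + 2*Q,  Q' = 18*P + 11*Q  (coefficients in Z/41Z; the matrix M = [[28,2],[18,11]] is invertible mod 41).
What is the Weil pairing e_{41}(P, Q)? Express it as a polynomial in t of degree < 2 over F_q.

33708560762125 + 45886376249337*t

The 41-Weil pairing on E[41] over F_{155781456178633} is alternating-bilinear: e_{41}(P',Q') = e_{41}(P,Q)^det(M).
Hence e(P,Q) = e(P',Q')^{30} where 30 = 26^{-1} mod 41.
Miller loop for e_{41} over F_{155781456178633^2}: bits of 41 = 101001; 5 double steps + 2 add steps, l/v at each.
The quotient is 36042253308849 + 42143531223483*t.
Finally e_{41}(P,Q) = 33708560762125 + 45886376249337*t.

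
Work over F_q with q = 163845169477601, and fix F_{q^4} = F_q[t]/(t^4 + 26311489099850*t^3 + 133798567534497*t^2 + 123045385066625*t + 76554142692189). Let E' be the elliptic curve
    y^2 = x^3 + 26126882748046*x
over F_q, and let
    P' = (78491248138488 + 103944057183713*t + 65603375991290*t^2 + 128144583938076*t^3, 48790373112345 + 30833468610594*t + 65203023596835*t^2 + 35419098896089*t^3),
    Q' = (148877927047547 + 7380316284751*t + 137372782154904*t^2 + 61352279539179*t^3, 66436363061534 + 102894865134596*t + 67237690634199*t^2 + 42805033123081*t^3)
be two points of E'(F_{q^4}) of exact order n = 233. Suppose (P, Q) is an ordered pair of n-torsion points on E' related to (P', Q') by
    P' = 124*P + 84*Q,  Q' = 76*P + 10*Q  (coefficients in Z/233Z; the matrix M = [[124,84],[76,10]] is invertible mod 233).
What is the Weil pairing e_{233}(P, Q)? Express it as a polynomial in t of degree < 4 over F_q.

The 233-Weil pairing on E[233] over F_{163845169477601} is alternating-bilinear: e_{233}(P',Q') = e_{233}(P,Q)^det(M).
124*10 - 84*76 = -5144; reduced mod 233: det = 215, inverse 220.
Miller loop for e_{233} over F_{163845169477601^4}: bits of 233 = 11101001; 7 double steps + 4 add steps, l/v at each.
The quotient is 141039790333521 + 14022031810982*t + 74569617481535*t^2 + 60131395843454*t^3.
(141039790333521 + 14022031810982*t + 74569617481535*t^2 + 60131395843454*t^3)^{220} mod (163845169477601,f) = 148489997283660 + 142140756922877*t + 97107943204310*t^2 + 8346083662177*t^3.

148489997283660 + 142140756922877*t + 97107943204310*t^2 + 8346083662177*t^3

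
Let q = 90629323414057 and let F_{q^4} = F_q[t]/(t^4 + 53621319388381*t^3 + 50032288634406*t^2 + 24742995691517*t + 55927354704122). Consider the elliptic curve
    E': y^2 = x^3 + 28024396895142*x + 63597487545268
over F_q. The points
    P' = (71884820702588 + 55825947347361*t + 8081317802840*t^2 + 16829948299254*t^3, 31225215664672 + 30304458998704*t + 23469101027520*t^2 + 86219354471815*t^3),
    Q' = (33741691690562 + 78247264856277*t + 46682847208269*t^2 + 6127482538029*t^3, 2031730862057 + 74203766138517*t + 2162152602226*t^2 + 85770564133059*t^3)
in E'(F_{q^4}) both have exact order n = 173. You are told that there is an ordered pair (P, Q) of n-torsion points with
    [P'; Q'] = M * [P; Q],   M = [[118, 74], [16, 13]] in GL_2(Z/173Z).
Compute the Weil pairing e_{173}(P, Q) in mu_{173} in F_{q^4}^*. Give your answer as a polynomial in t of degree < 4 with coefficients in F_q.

Alternating bilinearity on E[173] (values in mu_{173} in F_{90629323414057^4}) gives e(P',Q') = e(P,Q)^det(M).
det(M) mod 173 = 4; its inverse in (Z/173)^* is 130 (check: 4*130 mod 173 = 1).
Double-and-add over 10101101: 8-1 doublings, 5-1 additions; each step l_{T,T}/v_{2T} or l_{T,P'}/v at Q'+S for random S.
Result: e(P',Q') = 32612073638336 + 34296220722712*t + 991087543638*t^2 + 8720626798278*t^3.
Thus e_{173}(P,Q) = 61478168081870 + 59561740986288*t + 65390412640425*t^2 + 29461216363885*t^3.

61478168081870 + 59561740986288*t + 65390412640425*t^2 + 29461216363885*t^3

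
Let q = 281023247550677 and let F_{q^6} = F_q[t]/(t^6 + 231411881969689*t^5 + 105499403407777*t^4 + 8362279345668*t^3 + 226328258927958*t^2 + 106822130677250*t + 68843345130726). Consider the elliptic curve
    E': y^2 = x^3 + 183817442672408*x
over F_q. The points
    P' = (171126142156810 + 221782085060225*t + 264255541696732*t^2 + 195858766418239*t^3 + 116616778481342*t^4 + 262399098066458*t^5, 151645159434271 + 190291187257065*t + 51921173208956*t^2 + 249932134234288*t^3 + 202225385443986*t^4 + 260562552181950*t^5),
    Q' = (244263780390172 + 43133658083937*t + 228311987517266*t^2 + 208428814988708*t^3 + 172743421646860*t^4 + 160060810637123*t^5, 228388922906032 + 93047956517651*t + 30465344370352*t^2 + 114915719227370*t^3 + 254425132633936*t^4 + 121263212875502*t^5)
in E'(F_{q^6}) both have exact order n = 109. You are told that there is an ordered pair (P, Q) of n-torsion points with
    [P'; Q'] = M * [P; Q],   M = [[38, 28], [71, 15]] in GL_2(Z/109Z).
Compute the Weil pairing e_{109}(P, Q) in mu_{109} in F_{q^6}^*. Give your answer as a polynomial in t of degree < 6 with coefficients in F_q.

104779177859123 + 154816338345762*t + 104043488079602*t^2 + 238440010587990*t^3 + 210691232998969*t^4 + 124880664023624*t^5

Since e_{109}(P,P)=e_{109}(Q,Q)=1 and e_{109}(Q,P)=e_{109}(P,Q)^{-1}, expanding e_{109}(38*P + 28*Q,71*P + 15*Q) leaves e(P,Q)^det(M).
det M = 38*15 - 28*71 = -1418 = 108 (mod 109); 108^{-1} = 108 (mod 109).
Miller loop for e_{109} over F_{281023247550677^6}: bits of 109 = 1101101; 6 double steps + 4 add steps, l/v at each.
So e_{109}(P',Q') = 34494594203129 + 257427321930335*t + 258790664255354*t^2 + 79680876002882*t^3 + 181103085652676*t^4 + 89196293323953*t^5.
e_{109}(P,Q) = (34494594203129 + 257427321930335*t + 258790664255354*t^2 + 79680876002882*t^3 + 181103085652676*t^4 + 89196293323953*t^5)^{108} = 104779177859123 + 154816338345762*t + 104043488079602*t^2 + 238440010587990*t^3 + 210691232998969*t^4 + 124880664023624*t^5.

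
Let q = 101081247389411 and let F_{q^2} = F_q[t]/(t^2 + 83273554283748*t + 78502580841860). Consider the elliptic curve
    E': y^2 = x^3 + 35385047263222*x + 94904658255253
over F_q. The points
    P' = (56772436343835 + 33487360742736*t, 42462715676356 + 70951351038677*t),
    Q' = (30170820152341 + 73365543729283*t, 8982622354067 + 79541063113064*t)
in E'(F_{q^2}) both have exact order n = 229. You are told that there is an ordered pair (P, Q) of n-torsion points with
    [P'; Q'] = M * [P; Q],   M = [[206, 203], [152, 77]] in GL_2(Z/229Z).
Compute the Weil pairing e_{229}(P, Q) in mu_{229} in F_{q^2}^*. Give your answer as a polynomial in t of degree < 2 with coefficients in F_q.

26908133683628 + 52284079117998*t

e_{229} is bilinear + alternating on E[229], so e_{229}(206*P + 203*Q, 152*P + 77*Q) = e_{229}(P,Q)^(206*77-203*152).
Inverting 120 mod 229: 21. Thus e_{229}(P,Q) = e(P',Q')^{21}.
n = 229 = (11100101)_2 (8 bits, wt 5); accumulate f_{229,P'}(Q'+S)/f_{229,P'}(S) along the 7-step ladder.
Miller gives e_{229}(P',Q') = 29823700339756 + 52752250629871*t in F_{101081247389411^2}.
Raise to 21: e(P,Q) = 26908133683628 + 52284079117998*t in mu_{229}.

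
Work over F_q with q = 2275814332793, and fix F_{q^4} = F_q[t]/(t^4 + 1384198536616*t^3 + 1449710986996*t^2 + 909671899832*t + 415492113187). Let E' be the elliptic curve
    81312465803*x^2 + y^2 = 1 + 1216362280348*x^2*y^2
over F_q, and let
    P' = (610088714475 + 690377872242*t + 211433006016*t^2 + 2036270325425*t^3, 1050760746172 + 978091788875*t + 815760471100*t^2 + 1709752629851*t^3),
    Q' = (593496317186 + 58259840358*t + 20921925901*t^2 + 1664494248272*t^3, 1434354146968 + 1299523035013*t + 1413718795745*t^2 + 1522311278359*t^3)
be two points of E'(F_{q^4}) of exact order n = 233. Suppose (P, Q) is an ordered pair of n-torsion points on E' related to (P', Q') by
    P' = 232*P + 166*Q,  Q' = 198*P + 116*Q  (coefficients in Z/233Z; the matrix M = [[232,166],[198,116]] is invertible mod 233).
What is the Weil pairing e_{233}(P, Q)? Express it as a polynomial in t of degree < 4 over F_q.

e_{233}(aP+bQ,cP+dQ) = e_{233}(P,Q)^(ad-bc); with (a,b,c,d)=(232,166,198,116) this gives the det-233 law.
det M = 232*116 - 166*198 = -5956 = 102 (mod 233); 102^{-1} = 16 (mod 233).
Edwards a_E,d_E -> Montgomery A=266675738176,B=1333594464237 -> Weierstrass 2032503858741,1748300371367 via alpha=1354186290755,beta=285191129562.
n = 233 = (11101001)_2 (8 bits, wt 5); accumulate f_{233,P'}(Q'+S)/f_{233,P'}(S) along the 7-step ladder.
So e_{233}(P',Q') = 2058970196855 + 55603092475*t + 2255862386432*t^2 + 1124342712*t^3.
Raise to 16: e(P,Q) = 510896274584 + 1809336683932*t + 1556845961853*t^2 + 216617309633*t^3 in mu_{233}.

510896274584 + 1809336683932*t + 1556845961853*t^2 + 216617309633*t^3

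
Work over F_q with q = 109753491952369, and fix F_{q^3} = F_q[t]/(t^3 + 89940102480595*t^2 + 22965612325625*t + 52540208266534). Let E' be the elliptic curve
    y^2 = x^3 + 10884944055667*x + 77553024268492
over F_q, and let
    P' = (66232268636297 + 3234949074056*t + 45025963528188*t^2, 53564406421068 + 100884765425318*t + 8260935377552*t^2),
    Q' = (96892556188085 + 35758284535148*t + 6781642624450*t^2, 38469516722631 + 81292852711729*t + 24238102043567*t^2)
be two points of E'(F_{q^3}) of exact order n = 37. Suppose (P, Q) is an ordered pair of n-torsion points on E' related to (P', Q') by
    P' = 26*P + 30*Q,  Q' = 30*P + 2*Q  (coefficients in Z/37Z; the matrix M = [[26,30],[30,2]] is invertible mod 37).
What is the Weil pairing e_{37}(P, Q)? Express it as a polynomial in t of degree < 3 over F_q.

20063434861574 + 9436471762090*t + 90384647327180*t^2

e_{37}(aP+bQ,cP+dQ) = e_{37}(P,Q)^(ad-bc); with (a,b,c,d)=(26,30,30,2) this gives the det-37 law.
Inverting 3 mod 37: 25. Thus e_{37}(P,Q) = e(P',Q')^{25}.
n = 37 = (100101)_2 (6 bits, wt 3); accumulate f_{37,P'}(Q'+S)/f_{37,P'}(S) along the 5-step ladder.
So e_{37}(P',Q') = 23246050665383 + 63489971314207*t + 100153084635765*t^2.
Finally e_{37}(P,Q) = 20063434861574 + 9436471762090*t + 90384647327180*t^2.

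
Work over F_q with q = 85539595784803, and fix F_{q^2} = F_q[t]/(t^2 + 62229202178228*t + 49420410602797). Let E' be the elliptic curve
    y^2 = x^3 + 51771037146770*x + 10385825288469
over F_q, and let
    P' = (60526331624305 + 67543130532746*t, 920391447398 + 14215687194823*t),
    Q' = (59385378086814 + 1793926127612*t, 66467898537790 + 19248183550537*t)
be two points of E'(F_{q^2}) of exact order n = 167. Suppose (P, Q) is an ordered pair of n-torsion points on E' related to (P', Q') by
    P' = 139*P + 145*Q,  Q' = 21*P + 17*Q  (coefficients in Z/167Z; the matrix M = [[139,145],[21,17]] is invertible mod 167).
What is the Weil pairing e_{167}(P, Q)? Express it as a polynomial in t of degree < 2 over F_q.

The 167-Weil pairing on E[167] over F_{85539595784803} is alternating-bilinear: e_{167}(P',Q') = e_{167}(P,Q)^det(M).
det M = 139*17 - 145*21 = -682 = 153 (mod 167); 153^{-1} = 155 (mod 167).
Miller loop for e_{167} over F_{85539595784803^2}: bits of 167 = 10100111; 7 double steps + 4 add steps, l/v at each.
The quotient is 80341241081013 + 69678704550033*t.
Hence e(P,Q) = 41621908283384 + 55037412822757*t in F_{85539595784803^2}^*.

41621908283384 + 55037412822757*t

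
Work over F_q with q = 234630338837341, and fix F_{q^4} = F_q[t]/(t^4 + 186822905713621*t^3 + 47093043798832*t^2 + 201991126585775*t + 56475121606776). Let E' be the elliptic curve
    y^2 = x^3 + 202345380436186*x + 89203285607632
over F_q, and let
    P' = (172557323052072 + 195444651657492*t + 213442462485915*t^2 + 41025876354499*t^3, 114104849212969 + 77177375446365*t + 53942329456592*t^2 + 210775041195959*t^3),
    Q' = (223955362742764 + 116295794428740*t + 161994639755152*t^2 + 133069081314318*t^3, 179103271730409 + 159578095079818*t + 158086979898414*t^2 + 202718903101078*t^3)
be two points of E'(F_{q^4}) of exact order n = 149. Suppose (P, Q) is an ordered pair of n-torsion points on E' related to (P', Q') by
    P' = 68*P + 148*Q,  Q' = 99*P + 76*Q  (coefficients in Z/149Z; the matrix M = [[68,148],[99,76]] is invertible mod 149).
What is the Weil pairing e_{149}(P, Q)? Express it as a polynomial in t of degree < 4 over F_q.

227917986092970 + 135156011389654*t + 121868116042945*t^2 + 109778027471337*t^3

Under M = [[68,148],[99,76]] in GL_2(Z/149), e_{149}(P',Q') = e_{149}(P,Q)^(68*76-148*99 mod 149).
68*76 - 148*99 = -9484; reduced mod 149: det = 52, inverse 43.
Build f_{149,P'} and f_{149,Q'} via the 8-bit ladder of 149=10010101_2; evaluate at shifted divisors; quotient in F_{234630338837341^4}.
So e_{149}(P',Q') = 118911883128733 + 187285160375947*t + 115688044620214*t^2 + 100412788745287*t^3.
Hence e(P,Q) = 227917986092970 + 135156011389654*t + 121868116042945*t^2 + 109778027471337*t^3 in F_{234630338837341^4}^*.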